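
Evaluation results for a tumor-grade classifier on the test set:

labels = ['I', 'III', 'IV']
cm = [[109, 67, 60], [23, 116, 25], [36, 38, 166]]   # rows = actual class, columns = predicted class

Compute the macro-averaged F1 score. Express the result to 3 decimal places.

0.606

Per-class F1 score (2·TP/(2·TP+FP+FN)):
  I: TP=109, FP=23+36=59, FN=67+60=127 → 218/404 = 0.5396
  III: TP=116, FP=67+38=105, FN=23+25=48 → 232/385 = 0.6026
  IV: TP=166, FP=60+25=85, FN=36+38=74 → 332/491 = 0.6762
Macro-F1 score = mean = (0.5396 + 0.6026 + 0.6762) / 3 = 0.606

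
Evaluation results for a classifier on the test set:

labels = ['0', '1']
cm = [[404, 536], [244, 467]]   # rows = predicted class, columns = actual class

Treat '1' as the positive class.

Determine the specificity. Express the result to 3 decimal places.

Specificity = TN/(TN+FP) = 404/(404+244) = 0.623

0.623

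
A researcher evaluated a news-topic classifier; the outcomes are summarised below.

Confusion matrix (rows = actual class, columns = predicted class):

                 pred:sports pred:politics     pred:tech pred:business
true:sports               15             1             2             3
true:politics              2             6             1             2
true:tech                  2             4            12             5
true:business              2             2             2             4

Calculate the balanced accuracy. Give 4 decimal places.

0.5454

Balanced accuracy = mean of per-class recall.
  sports: recall = 15/21 = 0.71429
  politics: recall = 6/11 = 0.54545
  tech: recall = 12/23 = 0.52174
  business: recall = 4/10 = 0.40000
Mean = (0.71429 + 0.54545 + 0.52174 + 0.40000) / 4 = 0.5454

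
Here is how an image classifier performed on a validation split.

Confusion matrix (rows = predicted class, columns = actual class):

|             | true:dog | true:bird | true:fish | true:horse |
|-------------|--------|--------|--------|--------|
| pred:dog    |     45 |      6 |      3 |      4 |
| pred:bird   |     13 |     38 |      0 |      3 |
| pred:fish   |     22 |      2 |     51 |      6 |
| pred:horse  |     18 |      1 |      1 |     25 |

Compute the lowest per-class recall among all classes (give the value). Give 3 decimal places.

Per-class recall (TP/(TP+FN)):
  dog: TP=45, FN=13+22+18=53 → 45/98 = 0.4592
  bird: TP=38, FN=6+2+1=9 → 38/47 = 0.8085
  fish: TP=51, FN=3+0+1=4 → 51/55 = 0.9273
  horse: TP=25, FN=4+3+6=13 → 25/38 = 0.6579
Lowest is class 'dog' with recall = 0.459.

0.459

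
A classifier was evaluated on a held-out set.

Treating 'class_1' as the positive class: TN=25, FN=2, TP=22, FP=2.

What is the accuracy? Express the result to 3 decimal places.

0.922

Accuracy = (TP+TN)/N = (22+25)/51 = 0.922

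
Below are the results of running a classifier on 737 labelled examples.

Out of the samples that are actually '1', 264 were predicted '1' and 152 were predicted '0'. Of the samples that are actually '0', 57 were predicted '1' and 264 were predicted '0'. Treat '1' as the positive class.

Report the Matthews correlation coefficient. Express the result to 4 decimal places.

MCC = (TP·TN − FP·FN) / √((TP+FP)(TP+FN)(TN+FP)(TN+FN))
Numerator = 264·264 − 57·152 = 61032
Denominator = √(321·416·321·416) = √17831863296 = 133536.0000
MCC = 61032 / 133536.0000 = 0.4570

0.4570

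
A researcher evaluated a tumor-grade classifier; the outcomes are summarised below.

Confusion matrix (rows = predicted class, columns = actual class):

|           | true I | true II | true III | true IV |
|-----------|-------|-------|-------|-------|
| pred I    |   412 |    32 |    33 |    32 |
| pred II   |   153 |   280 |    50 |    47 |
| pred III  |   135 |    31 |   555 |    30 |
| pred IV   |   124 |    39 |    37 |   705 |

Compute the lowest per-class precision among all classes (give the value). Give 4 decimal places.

Per-class precision (TP/(TP+FP)):
  I: TP=412, FP=32+33+32=97 → 412/509 = 0.80943
  II: TP=280, FP=153+50+47=250 → 280/530 = 0.52830
  III: TP=555, FP=135+31+30=196 → 555/751 = 0.73901
  IV: TP=705, FP=124+39+37=200 → 705/905 = 0.77901
Lowest is class 'II' with precision = 0.5283.

0.5283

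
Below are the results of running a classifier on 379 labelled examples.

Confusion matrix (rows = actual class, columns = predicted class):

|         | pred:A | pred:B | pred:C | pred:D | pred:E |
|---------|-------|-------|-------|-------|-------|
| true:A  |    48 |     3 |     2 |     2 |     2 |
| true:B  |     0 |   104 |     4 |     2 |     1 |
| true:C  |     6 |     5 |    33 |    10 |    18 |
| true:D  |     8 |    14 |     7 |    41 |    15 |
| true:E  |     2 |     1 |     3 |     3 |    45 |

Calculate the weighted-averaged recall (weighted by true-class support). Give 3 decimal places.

0.715

Per-class recall (TP/(TP+FN)):
  A: TP=48, FN=3+2+2+2=9 → 48/57 = 0.8421
  B: TP=104, FN=0+4+2+1=7 → 104/111 = 0.9369
  C: TP=33, FN=6+5+10+18=39 → 33/72 = 0.4583
  D: TP=41, FN=8+14+7+15=44 → 41/85 = 0.4824
  E: TP=45, FN=2+1+3+3=9 → 45/54 = 0.8333
Weighted-recall = Σ (supportᵢ/N)·recallᵢ with N=379: (57/379)·0.8421 + (111/379)·0.9369 + (72/379)·0.4583 + (85/379)·0.4824 + (54/379)·0.8333 = 0.715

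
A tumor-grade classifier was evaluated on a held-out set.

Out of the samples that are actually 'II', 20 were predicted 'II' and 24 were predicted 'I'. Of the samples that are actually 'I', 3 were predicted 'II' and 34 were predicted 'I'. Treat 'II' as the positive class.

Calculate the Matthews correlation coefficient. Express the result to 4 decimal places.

MCC = (TP·TN − FP·FN) / √((TP+FP)(TP+FN)(TN+FP)(TN+FN))
Numerator = 20·34 − 3·24 = 608
Denominator = √(23·44·37·58) = √2171752 = 1473.6865
MCC = 608 / 1473.6865 = 0.4126

0.4126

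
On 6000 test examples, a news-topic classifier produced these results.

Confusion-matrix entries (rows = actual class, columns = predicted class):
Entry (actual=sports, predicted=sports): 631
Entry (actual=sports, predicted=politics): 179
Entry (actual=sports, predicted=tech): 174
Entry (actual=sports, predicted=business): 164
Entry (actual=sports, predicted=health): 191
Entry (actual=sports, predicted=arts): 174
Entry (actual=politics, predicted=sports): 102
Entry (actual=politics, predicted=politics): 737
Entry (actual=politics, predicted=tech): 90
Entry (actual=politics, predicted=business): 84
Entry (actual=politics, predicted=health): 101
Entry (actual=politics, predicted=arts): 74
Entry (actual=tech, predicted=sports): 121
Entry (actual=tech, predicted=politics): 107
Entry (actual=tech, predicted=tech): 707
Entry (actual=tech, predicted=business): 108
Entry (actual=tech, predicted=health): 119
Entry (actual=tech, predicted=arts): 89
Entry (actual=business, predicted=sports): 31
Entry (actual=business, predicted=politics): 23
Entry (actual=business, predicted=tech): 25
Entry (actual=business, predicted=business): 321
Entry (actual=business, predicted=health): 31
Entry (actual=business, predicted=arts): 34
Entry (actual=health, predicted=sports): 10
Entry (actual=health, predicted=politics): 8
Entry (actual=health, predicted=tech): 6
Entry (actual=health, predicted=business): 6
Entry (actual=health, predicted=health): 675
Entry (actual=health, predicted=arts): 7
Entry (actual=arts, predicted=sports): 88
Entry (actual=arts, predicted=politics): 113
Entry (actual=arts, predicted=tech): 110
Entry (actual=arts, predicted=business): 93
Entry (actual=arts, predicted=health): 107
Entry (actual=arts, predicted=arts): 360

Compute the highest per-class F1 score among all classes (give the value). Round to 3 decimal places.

Per-class F1 score (2·TP/(2·TP+FP+FN)):
  sports: TP=631, FP=102+121+31+10+88=352, FN=179+174+164+191+174=882 → 1262/2496 = 0.5056
  politics: TP=737, FP=179+107+23+8+113=430, FN=102+90+84+101+74=451 → 1474/2355 = 0.6259
  tech: TP=707, FP=174+90+25+6+110=405, FN=121+107+108+119+89=544 → 1414/2363 = 0.5984
  business: TP=321, FP=164+84+108+6+93=455, FN=31+23+25+31+34=144 → 642/1241 = 0.5173
  health: TP=675, FP=191+101+119+31+107=549, FN=10+8+6+6+7=37 → 1350/1936 = 0.6973
  arts: TP=360, FP=174+74+89+34+7=378, FN=88+113+110+93+107=511 → 720/1609 = 0.4475
Highest is class 'health' with F1 score = 0.697.

0.697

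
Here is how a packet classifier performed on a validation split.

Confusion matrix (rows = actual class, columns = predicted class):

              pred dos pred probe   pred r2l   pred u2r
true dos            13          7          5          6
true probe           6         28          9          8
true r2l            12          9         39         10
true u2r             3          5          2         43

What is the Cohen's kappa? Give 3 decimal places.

Observed agreement pₒ = trace/N = 123/205 = 0.6000
Expected agreement pₑ = Σ (rowᵢ·colᵢ)/N² = (31·34 + 51·49 + 70·55 + 53·67)/205² = 0.2607
κ = (pₒ − pₑ)/(1 − pₑ) = (0.6000 − 0.2607)/(1 − 0.2607) = 0.459

0.459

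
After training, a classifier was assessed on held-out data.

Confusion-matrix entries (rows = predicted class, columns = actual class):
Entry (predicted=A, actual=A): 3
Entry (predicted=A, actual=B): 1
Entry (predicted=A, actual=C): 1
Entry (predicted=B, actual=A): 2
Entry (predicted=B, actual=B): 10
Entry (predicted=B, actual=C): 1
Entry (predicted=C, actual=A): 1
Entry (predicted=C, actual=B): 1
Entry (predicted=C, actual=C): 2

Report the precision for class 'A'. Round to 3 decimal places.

Take TP from the diagonal, FP from the rest of the 'A' prediction marginal, FN from the rest of the 'A' actual marginal.
precision = TP/(TP+FP).
A: TP=3, FP=1+1=2 → 3/5 = 0.6000

0.600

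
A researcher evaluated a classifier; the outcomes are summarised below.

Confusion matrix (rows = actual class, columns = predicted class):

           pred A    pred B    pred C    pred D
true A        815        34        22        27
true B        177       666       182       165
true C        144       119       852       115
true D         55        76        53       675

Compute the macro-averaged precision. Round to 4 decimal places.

Per-class precision (TP/(TP+FP)):
  A: TP=815, FP=177+144+55=376 → 815/1191 = 0.68430
  B: TP=666, FP=34+119+76=229 → 666/895 = 0.74413
  C: TP=852, FP=22+182+53=257 → 852/1109 = 0.76826
  D: TP=675, FP=27+165+115=307 → 675/982 = 0.68737
Macro-precision = mean = (0.68430 + 0.74413 + 0.76826 + 0.68737) / 4 = 0.7210

0.7210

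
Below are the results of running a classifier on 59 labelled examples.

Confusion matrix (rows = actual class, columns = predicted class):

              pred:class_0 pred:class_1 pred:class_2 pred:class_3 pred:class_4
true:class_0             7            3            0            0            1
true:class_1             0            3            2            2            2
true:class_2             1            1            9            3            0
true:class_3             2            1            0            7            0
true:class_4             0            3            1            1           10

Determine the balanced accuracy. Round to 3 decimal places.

Balanced accuracy = mean of per-class recall.
  class_0: recall = 7/11 = 0.6364
  class_1: recall = 3/9 = 0.3333
  class_2: recall = 9/14 = 0.6429
  class_3: recall = 7/10 = 0.7000
  class_4: recall = 10/15 = 0.6667
Mean = (0.6364 + 0.3333 + 0.6429 + 0.7000 + 0.6667) / 5 = 0.596

0.596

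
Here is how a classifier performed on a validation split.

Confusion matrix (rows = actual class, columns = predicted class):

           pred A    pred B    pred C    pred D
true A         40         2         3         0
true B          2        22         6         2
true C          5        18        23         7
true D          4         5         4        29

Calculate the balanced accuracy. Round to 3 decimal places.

0.675

Balanced accuracy = mean of per-class recall.
  A: recall = 40/45 = 0.8889
  B: recall = 22/32 = 0.6875
  C: recall = 23/53 = 0.4340
  D: recall = 29/42 = 0.6905
Mean = (0.8889 + 0.6875 + 0.4340 + 0.6905) / 4 = 0.675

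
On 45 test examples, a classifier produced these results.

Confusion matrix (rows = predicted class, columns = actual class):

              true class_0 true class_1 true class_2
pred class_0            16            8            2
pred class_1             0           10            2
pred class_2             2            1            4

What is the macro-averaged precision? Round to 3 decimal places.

Per-class precision (TP/(TP+FP)):
  class_0: TP=16, FP=8+2=10 → 16/26 = 0.6154
  class_1: TP=10, FP=0+2=2 → 10/12 = 0.8333
  class_2: TP=4, FP=2+1=3 → 4/7 = 0.5714
Macro-precision = mean = (0.6154 + 0.8333 + 0.5714) / 3 = 0.673

0.673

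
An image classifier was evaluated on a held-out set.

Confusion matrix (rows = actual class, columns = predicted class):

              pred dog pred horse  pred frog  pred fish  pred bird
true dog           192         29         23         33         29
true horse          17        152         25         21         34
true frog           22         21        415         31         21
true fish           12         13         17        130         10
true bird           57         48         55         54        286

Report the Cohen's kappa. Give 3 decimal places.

Observed agreement pₒ = trace/N = 1175/1747 = 0.6726
Expected agreement pₑ = Σ (rowᵢ·colᵢ)/N² = (306·300 + 249·263 + 510·535 + 182·269 + 500·380)/1747² = 0.2192
κ = (pₒ − pₑ)/(1 − pₑ) = (0.6726 − 0.2192)/(1 − 0.2192) = 0.581

0.581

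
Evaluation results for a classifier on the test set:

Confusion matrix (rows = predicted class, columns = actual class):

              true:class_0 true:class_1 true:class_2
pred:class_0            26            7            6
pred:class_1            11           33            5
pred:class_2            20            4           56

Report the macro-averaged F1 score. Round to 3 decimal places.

0.671

Per-class F1 score (2·TP/(2·TP+FP+FN)):
  class_0: TP=26, FP=7+6=13, FN=11+20=31 → 52/96 = 0.5417
  class_1: TP=33, FP=11+5=16, FN=7+4=11 → 66/93 = 0.7097
  class_2: TP=56, FP=20+4=24, FN=6+5=11 → 112/147 = 0.7619
Macro-F1 score = mean = (0.5417 + 0.7097 + 0.7619) / 3 = 0.671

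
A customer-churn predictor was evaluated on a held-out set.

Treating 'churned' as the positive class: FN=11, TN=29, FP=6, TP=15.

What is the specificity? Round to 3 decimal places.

Specificity = TN/(TN+FP) = 29/(29+6) = 0.829

0.829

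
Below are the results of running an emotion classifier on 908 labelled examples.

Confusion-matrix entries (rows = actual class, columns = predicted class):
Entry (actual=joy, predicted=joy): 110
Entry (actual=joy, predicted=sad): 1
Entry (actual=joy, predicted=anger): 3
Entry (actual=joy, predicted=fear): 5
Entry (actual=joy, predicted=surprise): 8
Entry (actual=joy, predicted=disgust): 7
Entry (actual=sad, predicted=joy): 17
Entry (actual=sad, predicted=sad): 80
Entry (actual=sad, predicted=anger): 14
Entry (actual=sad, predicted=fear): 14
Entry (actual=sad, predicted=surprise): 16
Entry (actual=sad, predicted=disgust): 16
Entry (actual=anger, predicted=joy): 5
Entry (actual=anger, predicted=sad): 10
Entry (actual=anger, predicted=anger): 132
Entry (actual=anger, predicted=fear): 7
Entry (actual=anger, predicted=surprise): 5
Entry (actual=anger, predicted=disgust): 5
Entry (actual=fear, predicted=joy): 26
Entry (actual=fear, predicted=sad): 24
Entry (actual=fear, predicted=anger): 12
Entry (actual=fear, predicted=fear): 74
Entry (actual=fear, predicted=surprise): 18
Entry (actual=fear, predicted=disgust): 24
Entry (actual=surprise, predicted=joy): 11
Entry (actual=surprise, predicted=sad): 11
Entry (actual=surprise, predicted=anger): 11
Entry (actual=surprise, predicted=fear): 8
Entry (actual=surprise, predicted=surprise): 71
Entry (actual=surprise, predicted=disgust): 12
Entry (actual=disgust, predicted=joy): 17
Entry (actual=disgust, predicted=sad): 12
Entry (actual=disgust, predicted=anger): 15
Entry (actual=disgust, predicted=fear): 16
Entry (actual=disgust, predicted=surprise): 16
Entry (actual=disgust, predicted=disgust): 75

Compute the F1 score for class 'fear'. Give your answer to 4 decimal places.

One-vs-rest for 'fear': TP = diagonal; FP = other classes predicted 'fear'; FN = 'fear' predicted as other.
F1 score = 2·TP/(2·TP+FP+FN).
fear: TP=74, FP=5+14+7+8+16=50, FN=26+24+12+18+24=104 → 148/302 = 0.49007

0.4901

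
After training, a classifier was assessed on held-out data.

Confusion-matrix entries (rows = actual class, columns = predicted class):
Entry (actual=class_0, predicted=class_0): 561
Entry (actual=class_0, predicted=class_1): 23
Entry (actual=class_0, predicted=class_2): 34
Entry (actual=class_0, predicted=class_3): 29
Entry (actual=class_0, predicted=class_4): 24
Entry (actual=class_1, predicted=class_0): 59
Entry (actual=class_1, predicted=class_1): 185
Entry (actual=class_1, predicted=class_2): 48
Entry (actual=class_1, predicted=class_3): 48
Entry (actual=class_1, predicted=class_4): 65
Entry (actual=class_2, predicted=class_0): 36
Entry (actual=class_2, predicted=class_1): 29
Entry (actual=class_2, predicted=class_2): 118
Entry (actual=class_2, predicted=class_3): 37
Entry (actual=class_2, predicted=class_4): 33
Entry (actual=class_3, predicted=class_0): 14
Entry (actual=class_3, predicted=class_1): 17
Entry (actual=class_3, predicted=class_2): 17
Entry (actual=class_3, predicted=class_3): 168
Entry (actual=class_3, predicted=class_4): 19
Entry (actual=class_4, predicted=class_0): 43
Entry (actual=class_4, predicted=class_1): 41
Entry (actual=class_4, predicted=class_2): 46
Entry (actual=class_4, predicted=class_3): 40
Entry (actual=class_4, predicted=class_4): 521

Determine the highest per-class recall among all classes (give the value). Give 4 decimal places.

0.8361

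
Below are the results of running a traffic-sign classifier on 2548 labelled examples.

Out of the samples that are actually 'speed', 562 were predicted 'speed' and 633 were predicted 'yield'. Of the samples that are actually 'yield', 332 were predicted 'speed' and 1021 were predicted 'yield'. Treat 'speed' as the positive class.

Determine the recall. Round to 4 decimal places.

Recall = TP/(TP+FN) = 562/(562+633) = 562/1195 = 0.4703

0.4703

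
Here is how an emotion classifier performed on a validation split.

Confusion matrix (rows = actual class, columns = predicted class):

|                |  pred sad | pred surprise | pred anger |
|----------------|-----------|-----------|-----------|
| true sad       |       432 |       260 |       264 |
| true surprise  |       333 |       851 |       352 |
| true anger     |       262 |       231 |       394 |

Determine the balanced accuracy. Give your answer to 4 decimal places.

0.4834

Balanced accuracy = mean of per-class recall.
  sad: recall = 432/956 = 0.45188
  surprise: recall = 851/1536 = 0.55404
  anger: recall = 394/887 = 0.44419
Mean = (0.45188 + 0.55404 + 0.44419) / 3 = 0.4834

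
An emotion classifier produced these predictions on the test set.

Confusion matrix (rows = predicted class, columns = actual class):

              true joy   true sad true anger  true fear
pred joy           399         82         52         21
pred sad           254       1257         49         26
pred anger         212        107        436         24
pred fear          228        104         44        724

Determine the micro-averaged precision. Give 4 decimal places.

Micro-averaging pools counts across classes: ΣTP=2816, ΣFP=1203, ΣFN=1203.
Micro-precision = TP/(TP+FP) on pooled counts = 0.7007 (equals overall accuracy in single-label multiclass).

0.7007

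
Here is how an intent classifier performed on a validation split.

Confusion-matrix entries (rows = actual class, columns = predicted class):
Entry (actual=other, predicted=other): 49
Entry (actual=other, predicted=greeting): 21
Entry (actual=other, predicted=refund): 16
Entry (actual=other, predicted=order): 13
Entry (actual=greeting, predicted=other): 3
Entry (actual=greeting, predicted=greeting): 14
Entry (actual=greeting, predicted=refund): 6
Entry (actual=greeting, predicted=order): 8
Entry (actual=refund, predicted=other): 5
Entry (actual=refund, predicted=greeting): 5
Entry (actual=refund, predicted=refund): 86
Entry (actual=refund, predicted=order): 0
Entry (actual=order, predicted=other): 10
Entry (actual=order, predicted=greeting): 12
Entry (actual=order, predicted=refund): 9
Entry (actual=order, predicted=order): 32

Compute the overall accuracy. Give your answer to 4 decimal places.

0.6263

Accuracy = trace / total = (49+14+86+32=181) / 289 = 181/289 = 0.6263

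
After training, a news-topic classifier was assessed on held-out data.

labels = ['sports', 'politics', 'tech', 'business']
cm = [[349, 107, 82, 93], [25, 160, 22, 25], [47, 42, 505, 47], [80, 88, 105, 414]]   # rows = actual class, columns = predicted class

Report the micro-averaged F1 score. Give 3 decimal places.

Micro-averaging pools counts across classes: ΣTP=1428, ΣFP=763, ΣFN=763.
Micro-F1 score = 2·TP/(2·TP+FP+FN) on pooled counts = 0.652 (equals overall accuracy in single-label multiclass).

0.652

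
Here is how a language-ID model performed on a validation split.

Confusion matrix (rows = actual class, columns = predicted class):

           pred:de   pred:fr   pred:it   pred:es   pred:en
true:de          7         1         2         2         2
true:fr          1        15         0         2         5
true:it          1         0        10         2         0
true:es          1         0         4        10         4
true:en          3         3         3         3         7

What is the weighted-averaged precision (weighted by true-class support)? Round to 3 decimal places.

Per-class precision (TP/(TP+FP)):
  de: TP=7, FP=1+1+1+3=6 → 7/13 = 0.5385
  fr: TP=15, FP=1+0+0+3=4 → 15/19 = 0.7895
  it: TP=10, FP=2+0+4+3=9 → 10/19 = 0.5263
  es: TP=10, FP=2+2+2+3=9 → 10/19 = 0.5263
  en: TP=7, FP=2+5+0+4=11 → 7/18 = 0.3889
Weighted-precision = Σ (supportᵢ/N)·precisionᵢ with N=88: (14/88)·0.5385 + (23/88)·0.7895 + (13/88)·0.5263 + (19/88)·0.5263 + (19/88)·0.3889 = 0.567

0.567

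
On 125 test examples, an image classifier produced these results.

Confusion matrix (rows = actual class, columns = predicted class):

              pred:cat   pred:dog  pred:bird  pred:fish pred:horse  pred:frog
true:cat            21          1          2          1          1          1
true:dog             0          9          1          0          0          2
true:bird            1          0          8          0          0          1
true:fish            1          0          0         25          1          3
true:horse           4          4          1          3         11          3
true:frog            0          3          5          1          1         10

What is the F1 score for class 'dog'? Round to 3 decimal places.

0.621

Treat 'dog' as positive and all other classes as negative.
F1 score = 2·TP/(2·TP+FP+FN).
dog: TP=9, FP=1+0+0+4+3=8, FN=0+1+0+0+2=3 → 18/29 = 0.6207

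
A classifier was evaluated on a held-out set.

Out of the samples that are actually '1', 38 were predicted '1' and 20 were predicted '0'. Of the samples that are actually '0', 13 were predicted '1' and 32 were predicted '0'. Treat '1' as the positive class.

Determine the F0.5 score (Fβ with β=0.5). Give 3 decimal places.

0.725

Fβ = (1+β²)·TP / ((1+β²)·TP + β²·FN + FP), with β²=1/4
= 1.25·38 / (1.25·38 + 0.25·20 + 13) = 0.725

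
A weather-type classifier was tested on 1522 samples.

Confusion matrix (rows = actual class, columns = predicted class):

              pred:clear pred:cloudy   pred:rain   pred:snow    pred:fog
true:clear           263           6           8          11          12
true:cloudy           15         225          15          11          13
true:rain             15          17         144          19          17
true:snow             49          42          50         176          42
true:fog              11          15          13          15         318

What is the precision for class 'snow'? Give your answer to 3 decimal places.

0.759

precision = TP/(TP+FP).
snow: TP=176, FP=11+11+19+15=56 → 176/232 = 0.7586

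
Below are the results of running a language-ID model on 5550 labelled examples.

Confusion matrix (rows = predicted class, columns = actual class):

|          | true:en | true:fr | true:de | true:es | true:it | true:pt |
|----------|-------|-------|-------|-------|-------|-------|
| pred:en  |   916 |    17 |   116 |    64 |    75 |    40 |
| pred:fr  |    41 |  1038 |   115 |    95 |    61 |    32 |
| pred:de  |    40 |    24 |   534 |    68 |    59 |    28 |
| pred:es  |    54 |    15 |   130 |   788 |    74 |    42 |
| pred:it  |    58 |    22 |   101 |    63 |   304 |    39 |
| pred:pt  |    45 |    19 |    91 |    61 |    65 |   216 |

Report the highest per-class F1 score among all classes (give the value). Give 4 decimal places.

0.8248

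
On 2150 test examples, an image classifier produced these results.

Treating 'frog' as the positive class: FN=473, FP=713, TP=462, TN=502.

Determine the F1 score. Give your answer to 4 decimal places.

Precision = TP/(TP+FP) = 462/1175 = 0.3932
Recall = TP/(TP+FN) = 462/935 = 0.4941
F1 = 2·TP/(2·TP+FP+FN) = 924/2110 = 0.4379

0.4379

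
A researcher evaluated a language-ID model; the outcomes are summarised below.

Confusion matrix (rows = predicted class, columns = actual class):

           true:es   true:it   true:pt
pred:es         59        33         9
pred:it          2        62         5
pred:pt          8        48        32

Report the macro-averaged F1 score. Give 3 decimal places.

Per-class F1 score (2·TP/(2·TP+FP+FN)):
  es: TP=59, FP=33+9=42, FN=2+8=10 → 118/170 = 0.6941
  it: TP=62, FP=2+5=7, FN=33+48=81 → 124/212 = 0.5849
  pt: TP=32, FP=8+48=56, FN=9+5=14 → 64/134 = 0.4776
Macro-F1 score = mean = (0.6941 + 0.5849 + 0.4776) / 3 = 0.586

0.586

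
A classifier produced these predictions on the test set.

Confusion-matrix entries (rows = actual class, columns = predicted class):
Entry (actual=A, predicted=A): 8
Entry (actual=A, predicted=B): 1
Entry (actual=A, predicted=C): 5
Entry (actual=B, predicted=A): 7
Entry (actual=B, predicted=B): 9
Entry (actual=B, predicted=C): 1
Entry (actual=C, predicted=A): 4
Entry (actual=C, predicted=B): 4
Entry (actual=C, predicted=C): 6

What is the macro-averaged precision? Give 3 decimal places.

0.521

Per-class precision (TP/(TP+FP)):
  A: TP=8, FP=7+4=11 → 8/19 = 0.4211
  B: TP=9, FP=1+4=5 → 9/14 = 0.6429
  C: TP=6, FP=5+1=6 → 6/12 = 0.5000
Macro-precision = mean = (0.4211 + 0.6429 + 0.5000) / 3 = 0.521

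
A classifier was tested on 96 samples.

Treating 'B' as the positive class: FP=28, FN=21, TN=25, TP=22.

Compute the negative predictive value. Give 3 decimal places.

NPV = TN/(TN+FN) = 25/(25+21) = 0.543

0.543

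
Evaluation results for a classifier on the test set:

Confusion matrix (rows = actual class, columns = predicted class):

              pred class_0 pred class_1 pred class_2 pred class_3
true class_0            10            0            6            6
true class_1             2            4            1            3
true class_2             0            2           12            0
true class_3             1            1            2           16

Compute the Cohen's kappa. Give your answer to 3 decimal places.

0.506

Observed agreement pₒ = trace/N = 42/66 = 0.6364
Expected agreement pₑ = Σ (rowᵢ·colᵢ)/N² = (22·13 + 10·7 + 14·21 + 20·25)/66² = 0.2640
κ = (pₒ − pₑ)/(1 − pₑ) = (0.6364 − 0.2640)/(1 − 0.2640) = 0.506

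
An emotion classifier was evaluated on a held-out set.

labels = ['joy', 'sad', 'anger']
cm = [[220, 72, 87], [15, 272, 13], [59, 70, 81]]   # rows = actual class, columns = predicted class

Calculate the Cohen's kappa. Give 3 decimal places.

0.456

Observed agreement pₒ = trace/N = 573/889 = 0.6445
Expected agreement pₑ = Σ (rowᵢ·colᵢ)/N² = (379·294 + 300·414 + 210·181)/889² = 0.3462
κ = (pₒ − pₑ)/(1 − pₑ) = (0.6445 − 0.3462)/(1 − 0.3462) = 0.456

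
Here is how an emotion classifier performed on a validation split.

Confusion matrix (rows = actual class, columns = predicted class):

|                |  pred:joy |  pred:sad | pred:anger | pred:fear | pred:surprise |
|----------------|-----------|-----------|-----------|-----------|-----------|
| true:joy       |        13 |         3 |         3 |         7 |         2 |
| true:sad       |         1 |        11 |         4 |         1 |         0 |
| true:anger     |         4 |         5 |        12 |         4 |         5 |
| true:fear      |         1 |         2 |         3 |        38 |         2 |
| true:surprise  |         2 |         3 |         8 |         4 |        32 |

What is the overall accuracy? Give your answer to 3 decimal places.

Accuracy = trace / total = (13+11+12+38+32=106) / 170 = 106/170 = 0.624

0.624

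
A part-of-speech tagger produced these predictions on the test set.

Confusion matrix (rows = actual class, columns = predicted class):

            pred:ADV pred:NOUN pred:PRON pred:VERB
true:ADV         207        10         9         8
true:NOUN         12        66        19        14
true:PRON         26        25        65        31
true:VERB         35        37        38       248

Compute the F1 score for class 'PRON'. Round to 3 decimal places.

0.468

One-vs-rest for 'PRON': TP = diagonal; FP = other classes predicted 'PRON'; FN = 'PRON' predicted as other.
F1 score = 2·TP/(2·TP+FP+FN).
PRON: TP=65, FP=9+19+38=66, FN=26+25+31=82 → 130/278 = 0.4676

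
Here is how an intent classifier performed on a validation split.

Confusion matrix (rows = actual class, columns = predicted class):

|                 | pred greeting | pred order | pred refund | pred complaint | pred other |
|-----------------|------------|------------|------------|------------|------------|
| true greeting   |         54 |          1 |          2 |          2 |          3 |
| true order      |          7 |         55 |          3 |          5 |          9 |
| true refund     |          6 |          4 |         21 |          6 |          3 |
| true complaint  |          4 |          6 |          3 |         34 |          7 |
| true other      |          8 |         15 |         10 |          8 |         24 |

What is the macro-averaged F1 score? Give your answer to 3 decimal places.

0.608

Per-class F1 score (2·TP/(2·TP+FP+FN)):
  greeting: TP=54, FP=7+6+4+8=25, FN=1+2+2+3=8 → 108/141 = 0.7660
  order: TP=55, FP=1+4+6+15=26, FN=7+3+5+9=24 → 110/160 = 0.6875
  refund: TP=21, FP=2+3+3+10=18, FN=6+4+6+3=19 → 42/79 = 0.5316
  complaint: TP=34, FP=2+5+6+8=21, FN=4+6+3+7=20 → 68/109 = 0.6239
  other: TP=24, FP=3+9+3+7=22, FN=8+15+10+8=41 → 48/111 = 0.4324
Macro-F1 score = mean = (0.7660 + 0.6875 + 0.5316 + 0.6239 + 0.4324) / 5 = 0.608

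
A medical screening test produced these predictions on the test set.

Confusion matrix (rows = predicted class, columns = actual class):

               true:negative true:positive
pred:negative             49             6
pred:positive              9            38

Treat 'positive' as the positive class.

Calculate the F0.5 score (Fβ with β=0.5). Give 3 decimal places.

Fβ = (1+β²)·TP / ((1+β²)·TP + β²·FN + FP), with β²=1/4
= 1.25·38 / (1.25·38 + 0.25·6 + 9) = 0.819

0.819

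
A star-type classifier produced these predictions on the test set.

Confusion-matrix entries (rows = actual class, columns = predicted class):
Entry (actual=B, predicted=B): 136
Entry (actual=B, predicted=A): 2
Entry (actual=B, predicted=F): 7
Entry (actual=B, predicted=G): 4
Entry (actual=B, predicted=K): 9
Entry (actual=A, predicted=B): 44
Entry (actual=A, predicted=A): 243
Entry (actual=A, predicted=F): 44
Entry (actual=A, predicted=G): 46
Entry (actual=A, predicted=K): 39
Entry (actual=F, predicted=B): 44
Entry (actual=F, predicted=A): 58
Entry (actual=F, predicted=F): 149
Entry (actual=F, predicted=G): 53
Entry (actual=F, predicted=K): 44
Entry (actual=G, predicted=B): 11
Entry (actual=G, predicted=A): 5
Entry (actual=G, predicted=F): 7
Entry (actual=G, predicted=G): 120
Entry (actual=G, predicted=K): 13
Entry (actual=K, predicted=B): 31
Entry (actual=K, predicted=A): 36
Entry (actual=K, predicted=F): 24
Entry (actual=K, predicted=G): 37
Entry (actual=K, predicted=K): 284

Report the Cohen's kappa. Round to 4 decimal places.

Observed agreement pₒ = trace/N = 932/1490 = 0.62550
Expected agreement pₑ = Σ (rowᵢ·colᵢ)/N² = (158·266 + 416·344 + 348·231 + 156·260 + 412·389)/1490² = 0.21006
κ = (pₒ − pₑ)/(1 − pₑ) = (0.62550 − 0.21006)/(1 − 0.21006) = 0.5259

0.5259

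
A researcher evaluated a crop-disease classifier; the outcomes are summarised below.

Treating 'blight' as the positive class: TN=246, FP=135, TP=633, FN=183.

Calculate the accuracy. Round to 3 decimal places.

0.734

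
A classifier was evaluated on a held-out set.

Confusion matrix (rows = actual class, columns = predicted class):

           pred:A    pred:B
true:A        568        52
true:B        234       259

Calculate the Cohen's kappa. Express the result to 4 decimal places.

Observed agreement pₒ = trace/N = 827/1113 = 0.74304
Expected agreement pₑ = Σ (rowᵢ·colᵢ)/N² = (620·802 + 493·311)/1113² = 0.52517
κ = (pₒ − pₑ)/(1 − pₑ) = (0.74304 − 0.52517)/(1 − 0.52517) = 0.4588

0.4588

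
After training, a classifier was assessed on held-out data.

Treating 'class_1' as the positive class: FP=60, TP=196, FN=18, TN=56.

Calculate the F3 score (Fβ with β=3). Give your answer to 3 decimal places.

0.898

Fβ = (1+β²)·TP / ((1+β²)·TP + β²·FN + FP), with β²=9
= 10·196 / (10·196 + 9·18 + 60) = 0.898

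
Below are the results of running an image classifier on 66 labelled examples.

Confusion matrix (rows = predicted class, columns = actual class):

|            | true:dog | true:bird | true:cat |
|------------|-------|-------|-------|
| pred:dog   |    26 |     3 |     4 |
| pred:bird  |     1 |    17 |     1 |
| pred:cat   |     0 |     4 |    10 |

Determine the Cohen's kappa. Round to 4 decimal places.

0.6935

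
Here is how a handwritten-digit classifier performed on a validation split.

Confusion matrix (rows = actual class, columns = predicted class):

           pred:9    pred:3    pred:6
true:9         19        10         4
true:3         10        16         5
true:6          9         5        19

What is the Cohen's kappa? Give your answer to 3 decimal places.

Observed agreement pₒ = trace/N = 54/97 = 0.5567
Expected agreement pₑ = Σ (rowᵢ·colᵢ)/N² = (33·38 + 31·31 + 33·28)/97² = 0.3336
κ = (pₒ − pₑ)/(1 − pₑ) = (0.5567 − 0.3336)/(1 − 0.3336) = 0.335

0.335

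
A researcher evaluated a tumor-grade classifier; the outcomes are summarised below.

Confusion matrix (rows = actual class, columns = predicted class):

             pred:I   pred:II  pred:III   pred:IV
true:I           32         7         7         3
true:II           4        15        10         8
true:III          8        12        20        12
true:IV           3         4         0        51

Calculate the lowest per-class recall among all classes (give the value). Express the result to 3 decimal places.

Per-class recall (TP/(TP+FN)):
  I: TP=32, FN=7+7+3=17 → 32/49 = 0.6531
  II: TP=15, FN=4+10+8=22 → 15/37 = 0.4054
  III: TP=20, FN=8+12+12=32 → 20/52 = 0.3846
  IV: TP=51, FN=3+4+0=7 → 51/58 = 0.8793
Lowest is class 'III' with recall = 0.385.

0.385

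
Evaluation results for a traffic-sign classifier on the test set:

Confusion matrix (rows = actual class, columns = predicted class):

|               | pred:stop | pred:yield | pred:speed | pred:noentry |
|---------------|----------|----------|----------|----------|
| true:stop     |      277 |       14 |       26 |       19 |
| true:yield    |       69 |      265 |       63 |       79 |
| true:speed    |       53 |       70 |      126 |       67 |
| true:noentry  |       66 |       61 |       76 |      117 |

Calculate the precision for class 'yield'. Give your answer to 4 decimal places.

0.6463

Treat 'yield' as positive and all other classes as negative.
precision = TP/(TP+FP).
yield: TP=265, FP=14+70+61=145 → 265/410 = 0.64634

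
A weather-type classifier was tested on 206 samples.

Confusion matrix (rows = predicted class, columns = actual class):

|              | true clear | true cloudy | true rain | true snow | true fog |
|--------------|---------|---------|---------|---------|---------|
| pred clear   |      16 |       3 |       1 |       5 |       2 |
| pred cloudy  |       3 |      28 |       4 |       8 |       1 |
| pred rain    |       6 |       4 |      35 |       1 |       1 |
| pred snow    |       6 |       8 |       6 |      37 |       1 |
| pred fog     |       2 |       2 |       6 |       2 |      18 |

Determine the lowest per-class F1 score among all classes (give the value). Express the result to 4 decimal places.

Per-class F1 score (2·TP/(2·TP+FP+FN)):
  clear: TP=16, FP=3+1+5+2=11, FN=3+6+6+2=17 → 32/60 = 0.53333
  cloudy: TP=28, FP=3+4+8+1=16, FN=3+4+8+2=17 → 56/89 = 0.62921
  rain: TP=35, FP=6+4+1+1=12, FN=1+4+6+6=17 → 70/99 = 0.70707
  snow: TP=37, FP=6+8+6+1=21, FN=5+8+1+2=16 → 74/111 = 0.66667
  fog: TP=18, FP=2+2+6+2=12, FN=2+1+1+1=5 → 36/53 = 0.67925
Lowest is class 'clear' with F1 score = 0.5333.

0.5333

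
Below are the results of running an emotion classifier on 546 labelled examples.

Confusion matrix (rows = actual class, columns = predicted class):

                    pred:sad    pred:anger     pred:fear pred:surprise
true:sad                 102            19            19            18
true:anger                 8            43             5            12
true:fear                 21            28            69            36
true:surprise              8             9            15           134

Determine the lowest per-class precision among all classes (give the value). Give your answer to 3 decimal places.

0.434

Per-class precision (TP/(TP+FP)):
  sad: TP=102, FP=8+21+8=37 → 102/139 = 0.7338
  anger: TP=43, FP=19+28+9=56 → 43/99 = 0.4343
  fear: TP=69, FP=19+5+15=39 → 69/108 = 0.6389
  surprise: TP=134, FP=18+12+36=66 → 134/200 = 0.6700
Lowest is class 'anger' with precision = 0.434.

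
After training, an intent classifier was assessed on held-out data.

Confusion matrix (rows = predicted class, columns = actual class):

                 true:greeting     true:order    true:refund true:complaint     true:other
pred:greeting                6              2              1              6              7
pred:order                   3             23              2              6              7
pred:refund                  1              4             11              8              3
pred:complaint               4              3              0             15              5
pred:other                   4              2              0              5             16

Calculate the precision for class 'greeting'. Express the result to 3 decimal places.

0.273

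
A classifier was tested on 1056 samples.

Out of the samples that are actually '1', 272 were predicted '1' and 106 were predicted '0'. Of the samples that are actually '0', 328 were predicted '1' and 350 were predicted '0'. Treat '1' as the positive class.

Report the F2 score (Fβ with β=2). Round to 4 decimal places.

0.6439

Fβ = (1+β²)·TP / ((1+β²)·TP + β²·FN + FP), with β²=4
= 5·272 / (5·272 + 4·106 + 328) = 0.6439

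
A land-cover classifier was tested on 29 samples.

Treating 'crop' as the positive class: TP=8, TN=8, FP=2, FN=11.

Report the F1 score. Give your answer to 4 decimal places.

0.5517

Precision = TP/(TP+FP) = 8/10 = 0.8000
Recall = TP/(TP+FN) = 8/19 = 0.4211
F1 = 2·TP/(2·TP+FP+FN) = 16/29 = 0.5517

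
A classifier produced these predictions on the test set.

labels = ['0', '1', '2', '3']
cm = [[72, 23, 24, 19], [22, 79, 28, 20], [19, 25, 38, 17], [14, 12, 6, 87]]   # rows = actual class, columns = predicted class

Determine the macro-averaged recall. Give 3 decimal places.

0.542

Per-class recall (TP/(TP+FN)):
  0: TP=72, FN=23+24+19=66 → 72/138 = 0.5217
  1: TP=79, FN=22+28+20=70 → 79/149 = 0.5302
  2: TP=38, FN=19+25+17=61 → 38/99 = 0.3838
  3: TP=87, FN=14+12+6=32 → 87/119 = 0.7311
Macro-recall = mean = (0.5217 + 0.5302 + 0.3838 + 0.7311) / 4 = 0.542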